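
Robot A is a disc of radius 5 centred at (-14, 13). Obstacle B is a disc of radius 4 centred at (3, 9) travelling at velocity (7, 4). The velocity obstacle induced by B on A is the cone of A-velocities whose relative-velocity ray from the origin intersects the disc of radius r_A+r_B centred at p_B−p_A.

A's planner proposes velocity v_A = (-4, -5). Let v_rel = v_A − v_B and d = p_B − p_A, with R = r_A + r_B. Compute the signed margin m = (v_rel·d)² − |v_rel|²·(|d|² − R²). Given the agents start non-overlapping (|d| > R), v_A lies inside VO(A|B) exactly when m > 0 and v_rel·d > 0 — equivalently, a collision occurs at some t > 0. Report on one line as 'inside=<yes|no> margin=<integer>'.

d = (17, -4),  |d|² = 305;  R = 5+4 = 9,  c = 305−9² = 224
v_rel = (-11, -9),  |v_rel|² = 202;  v_rel·d = (-11)·(17) + (-9)·(-4) = -151
202·t² + 302·t + 224 = 0  ⇒  m = (-151)² − 202·224 = -22447
m = -22447 < 0,  v_rel·d = -151 < 0  ⇒  outside

inside=no margin=-22447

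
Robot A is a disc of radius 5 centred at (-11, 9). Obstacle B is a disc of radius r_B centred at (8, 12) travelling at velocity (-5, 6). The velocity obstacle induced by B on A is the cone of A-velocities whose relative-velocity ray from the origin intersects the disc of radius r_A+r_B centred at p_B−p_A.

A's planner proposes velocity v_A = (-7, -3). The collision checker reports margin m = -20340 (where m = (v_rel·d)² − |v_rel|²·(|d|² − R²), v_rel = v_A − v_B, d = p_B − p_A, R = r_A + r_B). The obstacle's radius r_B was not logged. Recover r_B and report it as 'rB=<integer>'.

m = -20340
d = (19, 3);  v_rel = (-2, -9),  |v_rel|² = 85
v_rel×d = (-2)·(3) − (-9)·(19) = 165
since m = R²·85 − 165²:  R² = (27225 + -20340) / 85 = 81
R = √81 = 9  ⇒  r_B = 9 − 5 = 4

rB=4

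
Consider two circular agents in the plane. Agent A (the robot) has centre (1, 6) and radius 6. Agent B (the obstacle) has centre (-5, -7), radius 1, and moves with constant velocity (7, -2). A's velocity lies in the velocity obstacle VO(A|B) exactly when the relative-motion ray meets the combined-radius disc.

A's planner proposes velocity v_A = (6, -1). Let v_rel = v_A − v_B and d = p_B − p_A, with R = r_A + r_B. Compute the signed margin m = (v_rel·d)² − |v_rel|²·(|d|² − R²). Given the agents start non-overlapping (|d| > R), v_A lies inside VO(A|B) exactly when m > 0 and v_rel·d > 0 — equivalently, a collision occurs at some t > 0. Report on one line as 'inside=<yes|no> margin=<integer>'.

d = (-6, -13),  |d|² = 205;  R = 6+1 = 7,  c = 205−7² = 156
v_rel = (-1, 1),  |v_rel|² = 2;  v_rel·d = (-1)·(-6) + (1)·(-13) = -7
2·t² + 14·t + 156 = 0  ⇒  m = (-7)² − 2·156 = -263
m = -263 < 0,  v_rel·d = -7 < 0  ⇒  outside

inside=no margin=-263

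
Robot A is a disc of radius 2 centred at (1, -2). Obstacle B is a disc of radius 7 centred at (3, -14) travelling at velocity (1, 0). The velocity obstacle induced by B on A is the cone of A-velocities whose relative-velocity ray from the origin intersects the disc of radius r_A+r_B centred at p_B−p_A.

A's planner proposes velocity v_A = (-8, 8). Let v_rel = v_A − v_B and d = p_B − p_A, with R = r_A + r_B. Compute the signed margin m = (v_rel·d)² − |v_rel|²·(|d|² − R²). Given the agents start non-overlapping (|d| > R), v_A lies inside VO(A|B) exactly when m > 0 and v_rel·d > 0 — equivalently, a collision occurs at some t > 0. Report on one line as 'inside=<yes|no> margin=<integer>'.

d = (2, -12),  |d|² = 148;  R = 2+7 = 9,  c = 148−9² = 67
v_rel = (-9, 8),  |v_rel|² = 145;  v_rel·d = (-9)·(2) + (8)·(-12) = -114
145·t² + 228·t + 67 = 0  ⇒  m = (-114)² − 145·67 = 3281
m = 3281 > 0,  v_rel·d = -114 < 0  ⇒  outside

inside=no margin=3281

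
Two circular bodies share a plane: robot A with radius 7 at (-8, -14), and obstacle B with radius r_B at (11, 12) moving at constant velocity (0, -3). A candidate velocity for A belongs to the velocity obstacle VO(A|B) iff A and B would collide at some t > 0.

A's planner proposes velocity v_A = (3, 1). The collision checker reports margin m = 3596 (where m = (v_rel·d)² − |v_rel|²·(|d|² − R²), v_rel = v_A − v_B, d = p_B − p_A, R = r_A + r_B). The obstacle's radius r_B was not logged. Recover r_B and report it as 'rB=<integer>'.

m = 3596
d = (19, 26);  v_rel = (3, 4),  |v_rel|² = 25
v_rel×d = (3)·(26) − (4)·(19) = 2
since m = R²·25 − 2²:  R² = (4 + 3596) / 25 = 144
R = √144 = 12  ⇒  r_B = 12 − 7 = 5

rB=5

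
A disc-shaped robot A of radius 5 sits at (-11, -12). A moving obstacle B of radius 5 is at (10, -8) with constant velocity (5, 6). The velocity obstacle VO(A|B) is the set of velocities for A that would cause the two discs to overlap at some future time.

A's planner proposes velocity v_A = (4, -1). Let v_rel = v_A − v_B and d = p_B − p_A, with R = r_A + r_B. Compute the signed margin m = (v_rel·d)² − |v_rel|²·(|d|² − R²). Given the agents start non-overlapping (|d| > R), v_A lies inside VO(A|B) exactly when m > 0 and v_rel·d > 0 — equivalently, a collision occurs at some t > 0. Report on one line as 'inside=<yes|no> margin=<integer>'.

d = (21, 4),  |d|² = 457;  R = 5+5 = 10,  c = 457−10² = 357
v_rel = (-1, -7),  |v_rel|² = 50;  v_rel·d = (-1)·(21) + (-7)·(4) = -49
50·t² + 98·t + 357 = 0  ⇒  m = (-49)² − 50·357 = -15449
m = -15449 < 0,  v_rel·d = -49 < 0  ⇒  outside

inside=no margin=-15449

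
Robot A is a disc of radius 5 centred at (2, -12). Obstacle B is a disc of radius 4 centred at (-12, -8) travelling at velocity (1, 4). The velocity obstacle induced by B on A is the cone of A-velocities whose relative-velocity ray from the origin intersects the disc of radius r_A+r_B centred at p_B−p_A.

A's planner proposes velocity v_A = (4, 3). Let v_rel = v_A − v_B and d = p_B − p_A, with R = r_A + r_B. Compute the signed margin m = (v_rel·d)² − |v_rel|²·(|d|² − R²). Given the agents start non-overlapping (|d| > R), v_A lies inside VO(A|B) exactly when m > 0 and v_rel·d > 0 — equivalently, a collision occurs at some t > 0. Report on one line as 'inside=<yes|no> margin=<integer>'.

d = (-14, 4),  |d|² = 212;  R = 5+4 = 9,  c = 212−9² = 131
v_rel = (3, -1),  |v_rel|² = 10;  v_rel·d = (3)·(-14) + (-1)·(4) = -46
10·t² + 92·t + 131 = 0  ⇒  m = (-46)² − 10·131 = 806
m = 806 > 0,  v_rel·d = -46 < 0  ⇒  outside

inside=no margin=806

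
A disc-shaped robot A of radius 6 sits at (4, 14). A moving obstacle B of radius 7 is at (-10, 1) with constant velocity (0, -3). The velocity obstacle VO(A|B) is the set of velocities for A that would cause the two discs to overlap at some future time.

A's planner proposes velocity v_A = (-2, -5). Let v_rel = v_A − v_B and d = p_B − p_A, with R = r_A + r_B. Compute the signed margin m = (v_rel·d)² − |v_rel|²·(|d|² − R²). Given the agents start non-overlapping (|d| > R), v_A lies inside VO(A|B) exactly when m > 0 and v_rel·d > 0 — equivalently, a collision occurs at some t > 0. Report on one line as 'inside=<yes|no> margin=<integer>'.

d = (-14, -13),  |d|² = 365;  R = 6+7 = 13,  c = 365−13² = 196
v_rel = (-2, -2),  |v_rel|² = 8;  v_rel·d = (-2)·(-14) + (-2)·(-13) = 54
8·t² − 108·t + 196 = 0  ⇒  m = 54² − 8·196 = 1348
m = 1348 > 0,  v_rel·d = 54 > 0  ⇒  inside

inside=yes margin=1348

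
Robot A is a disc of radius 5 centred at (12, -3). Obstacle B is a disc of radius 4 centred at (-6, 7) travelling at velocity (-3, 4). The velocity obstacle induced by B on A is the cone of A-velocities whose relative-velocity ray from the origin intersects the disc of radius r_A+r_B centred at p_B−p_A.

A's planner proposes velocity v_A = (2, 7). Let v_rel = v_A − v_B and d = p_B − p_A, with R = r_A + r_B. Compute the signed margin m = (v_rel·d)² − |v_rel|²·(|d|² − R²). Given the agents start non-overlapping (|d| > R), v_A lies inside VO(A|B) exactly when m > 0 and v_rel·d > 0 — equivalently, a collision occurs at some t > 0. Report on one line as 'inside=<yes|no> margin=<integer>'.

d = (-18, 10),  |d|² = 424;  R = 5+4 = 9,  c = 424−9² = 343
v_rel = (5, 3),  |v_rel|² = 34;  v_rel·d = (5)·(-18) + (3)·(10) = -60
34·t² + 120·t + 343 = 0  ⇒  m = (-60)² − 34·343 = -8062
m = -8062 < 0,  v_rel·d = -60 < 0  ⇒  outside

inside=no margin=-8062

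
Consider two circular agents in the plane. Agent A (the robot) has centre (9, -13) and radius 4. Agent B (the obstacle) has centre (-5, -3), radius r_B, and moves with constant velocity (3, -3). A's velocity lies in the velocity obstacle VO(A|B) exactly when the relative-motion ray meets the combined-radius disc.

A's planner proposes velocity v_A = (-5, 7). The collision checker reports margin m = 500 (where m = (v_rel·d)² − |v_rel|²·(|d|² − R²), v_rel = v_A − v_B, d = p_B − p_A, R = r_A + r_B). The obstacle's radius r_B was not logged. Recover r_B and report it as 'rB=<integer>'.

m = 500
d = (-14, 10);  v_rel = (-8, 10),  |v_rel|² = 164
v_rel×d = (-8)·(10) − (10)·(-14) = 60
since m = R²·164 − 60²:  R² = (3600 + 500) / 164 = 25
R = √25 = 5  ⇒  r_B = 5 − 4 = 1

rB=1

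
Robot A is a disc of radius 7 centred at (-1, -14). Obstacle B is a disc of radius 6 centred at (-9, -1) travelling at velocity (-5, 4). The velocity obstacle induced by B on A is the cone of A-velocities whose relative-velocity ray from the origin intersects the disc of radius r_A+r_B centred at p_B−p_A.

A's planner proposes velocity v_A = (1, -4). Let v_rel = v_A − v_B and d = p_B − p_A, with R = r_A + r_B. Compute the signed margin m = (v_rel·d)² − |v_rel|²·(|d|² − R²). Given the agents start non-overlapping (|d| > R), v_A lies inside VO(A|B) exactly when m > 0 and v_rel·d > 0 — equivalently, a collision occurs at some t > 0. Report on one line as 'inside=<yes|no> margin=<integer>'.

d = (-8, 13),  |d|² = 233;  R = 7+6 = 13,  c = 233−13² = 64
v_rel = (6, -8),  |v_rel|² = 100;  v_rel·d = (6)·(-8) + (-8)·(13) = -152
100·t² + 304·t + 64 = 0  ⇒  m = (-152)² − 100·64 = 16704
m = 16704 > 0,  v_rel·d = -152 < 0  ⇒  outside

inside=no margin=16704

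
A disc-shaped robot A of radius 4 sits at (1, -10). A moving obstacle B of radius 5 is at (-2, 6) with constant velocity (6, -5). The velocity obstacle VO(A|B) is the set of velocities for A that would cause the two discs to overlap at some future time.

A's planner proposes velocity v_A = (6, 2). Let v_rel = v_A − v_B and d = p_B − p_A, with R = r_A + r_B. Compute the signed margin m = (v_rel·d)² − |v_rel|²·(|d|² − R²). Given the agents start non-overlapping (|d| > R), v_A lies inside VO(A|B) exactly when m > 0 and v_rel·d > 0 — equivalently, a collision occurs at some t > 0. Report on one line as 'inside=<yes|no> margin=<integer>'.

d = (-3, 16),  |d|² = 265;  R = 4+5 = 9,  c = 265−9² = 184
v_rel = (0, 7),  |v_rel|² = 49;  v_rel·d = (0)·(-3) + (7)·(16) = 112
49·t² − 224·t + 184 = 0  ⇒  m = 112² − 49·184 = 3528
m = 3528 > 0,  v_rel·d = 112 > 0  ⇒  inside

inside=yes margin=3528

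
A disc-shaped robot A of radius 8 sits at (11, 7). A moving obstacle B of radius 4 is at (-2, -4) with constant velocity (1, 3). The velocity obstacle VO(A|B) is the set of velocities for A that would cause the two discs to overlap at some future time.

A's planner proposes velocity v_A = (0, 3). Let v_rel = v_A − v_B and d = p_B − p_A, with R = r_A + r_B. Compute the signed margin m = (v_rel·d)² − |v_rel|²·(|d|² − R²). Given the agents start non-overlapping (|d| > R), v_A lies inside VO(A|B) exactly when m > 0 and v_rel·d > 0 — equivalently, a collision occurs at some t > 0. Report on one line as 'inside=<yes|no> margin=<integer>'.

d = (-13, -11),  |d|² = 290;  R = 8+4 = 12,  c = 290−12² = 146
v_rel = (-1, 0),  |v_rel|² = 1;  v_rel·d = (-1)·(-13) + (0)·(-11) = 13
1·t² − 26·t + 146 = 0  ⇒  m = 13² − 1·146 = 23
m = 23 > 0,  v_rel·d = 13 > 0  ⇒  inside

inside=yes margin=23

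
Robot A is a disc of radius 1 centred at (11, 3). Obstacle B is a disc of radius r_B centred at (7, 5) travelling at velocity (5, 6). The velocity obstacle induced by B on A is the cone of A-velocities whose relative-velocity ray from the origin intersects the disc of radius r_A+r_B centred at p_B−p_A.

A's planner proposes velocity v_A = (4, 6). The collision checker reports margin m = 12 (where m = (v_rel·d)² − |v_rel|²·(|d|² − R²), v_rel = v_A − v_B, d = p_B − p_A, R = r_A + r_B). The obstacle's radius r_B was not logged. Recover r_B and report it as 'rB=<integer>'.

m = 12
d = (-4, 2);  v_rel = (-1, 0),  |v_rel|² = 1
v_rel×d = (-1)·(2) − (0)·(-4) = -2
since m = R²·1 − (-2)²:  R² = (4 + 12) / 1 = 16
R = √16 = 4  ⇒  r_B = 4 − 1 = 3

rB=3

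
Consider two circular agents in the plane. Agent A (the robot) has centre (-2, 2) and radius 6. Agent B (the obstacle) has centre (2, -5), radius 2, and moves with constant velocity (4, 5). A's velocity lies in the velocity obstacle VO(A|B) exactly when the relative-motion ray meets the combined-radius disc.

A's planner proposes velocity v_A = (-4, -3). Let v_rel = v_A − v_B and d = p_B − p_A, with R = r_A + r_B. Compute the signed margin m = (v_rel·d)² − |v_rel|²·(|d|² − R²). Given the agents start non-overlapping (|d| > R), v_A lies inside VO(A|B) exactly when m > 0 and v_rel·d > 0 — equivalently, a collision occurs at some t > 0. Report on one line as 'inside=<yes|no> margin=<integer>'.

d = (4, -7),  |d|² = 65;  R = 6+2 = 8,  c = 65−8² = 1
v_rel = (-8, -8),  |v_rel|² = 128;  v_rel·d = (-8)·(4) + (-8)·(-7) = 24
128·t² − 48·t + 1 = 0  ⇒  m = 24² − 128·1 = 448
m = 448 > 0,  v_rel·d = 24 > 0  ⇒  inside

inside=yes margin=448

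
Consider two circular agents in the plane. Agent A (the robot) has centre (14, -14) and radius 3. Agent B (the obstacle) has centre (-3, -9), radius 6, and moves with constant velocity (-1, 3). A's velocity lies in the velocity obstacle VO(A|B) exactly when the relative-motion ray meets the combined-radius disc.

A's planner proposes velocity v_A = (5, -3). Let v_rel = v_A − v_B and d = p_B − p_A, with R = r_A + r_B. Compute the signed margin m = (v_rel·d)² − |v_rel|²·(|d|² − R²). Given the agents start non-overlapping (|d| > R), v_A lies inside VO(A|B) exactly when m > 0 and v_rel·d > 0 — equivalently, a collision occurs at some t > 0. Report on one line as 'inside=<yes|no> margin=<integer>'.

d = (-17, 5),  |d|² = 314;  R = 3+6 = 9,  c = 314−9² = 233
v_rel = (6, -6),  |v_rel|² = 72;  v_rel·d = (6)·(-17) + (-6)·(5) = -132
72·t² + 264·t + 233 = 0  ⇒  m = (-132)² − 72·233 = 648
m = 648 > 0,  v_rel·d = -132 < 0  ⇒  outside

inside=no margin=648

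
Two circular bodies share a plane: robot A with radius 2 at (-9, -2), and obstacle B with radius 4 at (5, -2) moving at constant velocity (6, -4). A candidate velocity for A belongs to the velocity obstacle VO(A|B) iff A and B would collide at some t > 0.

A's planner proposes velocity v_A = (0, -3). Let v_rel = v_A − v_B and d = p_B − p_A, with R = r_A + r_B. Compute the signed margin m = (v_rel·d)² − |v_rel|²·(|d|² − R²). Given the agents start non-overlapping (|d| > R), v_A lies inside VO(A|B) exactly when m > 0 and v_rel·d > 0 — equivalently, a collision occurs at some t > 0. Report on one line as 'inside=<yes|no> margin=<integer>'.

d = (14, 0),  |d|² = 196;  R = 2+4 = 6,  c = 196−6² = 160
v_rel = (-6, 1),  |v_rel|² = 37;  v_rel·d = (-6)·(14) + (1)·(0) = -84
37·t² + 168·t + 160 = 0  ⇒  m = (-84)² − 37·160 = 1136
m = 1136 > 0,  v_rel·d = -84 < 0  ⇒  outside

inside=no margin=1136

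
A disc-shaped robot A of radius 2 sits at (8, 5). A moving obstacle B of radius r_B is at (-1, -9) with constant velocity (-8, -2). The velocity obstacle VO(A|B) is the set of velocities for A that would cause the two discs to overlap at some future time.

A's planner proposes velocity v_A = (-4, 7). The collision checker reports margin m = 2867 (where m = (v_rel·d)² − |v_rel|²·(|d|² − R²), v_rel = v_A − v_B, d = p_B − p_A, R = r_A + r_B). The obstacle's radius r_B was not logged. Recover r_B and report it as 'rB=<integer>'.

m = 2867
d = (-9, -14);  v_rel = (4, 9),  |v_rel|² = 97
v_rel×d = (4)·(-14) − (9)·(-9) = 25
since m = R²·97 − 25²:  R² = (625 + 2867) / 97 = 36
R = √36 = 6  ⇒  r_B = 6 − 2 = 4

rB=4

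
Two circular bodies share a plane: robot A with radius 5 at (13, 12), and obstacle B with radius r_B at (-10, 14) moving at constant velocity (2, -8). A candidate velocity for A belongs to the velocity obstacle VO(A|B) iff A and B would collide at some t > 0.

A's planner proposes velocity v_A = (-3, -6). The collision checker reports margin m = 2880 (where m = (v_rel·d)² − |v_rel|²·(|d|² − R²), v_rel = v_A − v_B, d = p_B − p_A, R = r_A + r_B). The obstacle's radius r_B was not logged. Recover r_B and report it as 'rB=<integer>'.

m = 2880
d = (-23, 2);  v_rel = (-5, 2),  |v_rel|² = 29
v_rel×d = (-5)·(2) − (2)·(-23) = 36
since m = R²·29 − 36²:  R² = (1296 + 2880) / 29 = 144
R = √144 = 12  ⇒  r_B = 12 − 5 = 7

rB=7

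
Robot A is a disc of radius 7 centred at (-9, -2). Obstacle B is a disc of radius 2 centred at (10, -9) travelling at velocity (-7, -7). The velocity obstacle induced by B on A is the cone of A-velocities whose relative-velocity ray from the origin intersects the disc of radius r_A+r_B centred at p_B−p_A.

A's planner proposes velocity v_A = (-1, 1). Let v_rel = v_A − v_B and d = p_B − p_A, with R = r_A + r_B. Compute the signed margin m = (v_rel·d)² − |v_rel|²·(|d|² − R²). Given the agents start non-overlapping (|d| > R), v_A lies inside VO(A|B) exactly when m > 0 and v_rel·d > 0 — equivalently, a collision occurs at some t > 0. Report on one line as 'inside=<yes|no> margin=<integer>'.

d = (19, -7),  |d|² = 410;  R = 7+2 = 9,  c = 410−9² = 329
v_rel = (6, 8),  |v_rel|² = 100;  v_rel·d = (6)·(19) + (8)·(-7) = 58
100·t² − 116·t + 329 = 0  ⇒  m = 58² − 100·329 = -29536
m = -29536 < 0,  v_rel·d = 58 > 0  ⇒  outside

inside=no margin=-29536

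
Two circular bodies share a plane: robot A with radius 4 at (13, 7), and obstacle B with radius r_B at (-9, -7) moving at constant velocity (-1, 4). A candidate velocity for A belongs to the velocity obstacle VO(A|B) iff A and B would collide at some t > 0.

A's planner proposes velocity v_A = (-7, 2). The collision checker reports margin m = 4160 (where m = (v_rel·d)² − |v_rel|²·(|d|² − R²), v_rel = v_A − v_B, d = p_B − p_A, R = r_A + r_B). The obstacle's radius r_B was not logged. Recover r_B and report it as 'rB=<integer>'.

m = 4160
d = (-22, -14);  v_rel = (-6, -2),  |v_rel|² = 40
v_rel×d = (-6)·(-14) − (-2)·(-22) = 40
since m = R²·40 − 40²:  R² = (1600 + 4160) / 40 = 144
R = √144 = 12  ⇒  r_B = 12 − 4 = 8

rB=8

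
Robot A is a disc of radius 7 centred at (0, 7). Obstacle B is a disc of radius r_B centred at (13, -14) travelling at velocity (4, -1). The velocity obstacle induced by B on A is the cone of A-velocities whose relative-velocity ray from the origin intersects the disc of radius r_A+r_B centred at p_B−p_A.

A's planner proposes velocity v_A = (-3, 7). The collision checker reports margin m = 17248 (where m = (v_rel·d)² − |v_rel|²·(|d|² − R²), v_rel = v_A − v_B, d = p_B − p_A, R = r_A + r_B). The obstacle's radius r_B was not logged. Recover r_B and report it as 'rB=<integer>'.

m = 17248
d = (13, -21);  v_rel = (-7, 8),  |v_rel|² = 113
v_rel×d = (-7)·(-21) − (8)·(13) = 43
since m = R²·113 − 43²:  R² = (1849 + 17248) / 113 = 169
R = √169 = 13  ⇒  r_B = 13 − 7 = 6

rB=6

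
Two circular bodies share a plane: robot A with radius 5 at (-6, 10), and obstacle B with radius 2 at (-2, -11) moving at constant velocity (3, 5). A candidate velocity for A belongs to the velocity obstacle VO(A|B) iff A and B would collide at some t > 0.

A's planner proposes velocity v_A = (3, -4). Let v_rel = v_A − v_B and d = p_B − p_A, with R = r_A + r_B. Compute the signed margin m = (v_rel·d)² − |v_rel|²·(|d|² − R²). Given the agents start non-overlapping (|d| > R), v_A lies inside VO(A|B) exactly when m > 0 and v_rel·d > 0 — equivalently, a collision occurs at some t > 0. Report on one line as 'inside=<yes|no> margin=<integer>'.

d = (4, -21),  |d|² = 457;  R = 5+2 = 7,  c = 457−7² = 408
v_rel = (0, -9),  |v_rel|² = 81;  v_rel·d = (0)·(4) + (-9)·(-21) = 189
81·t² − 378·t + 408 = 0  ⇒  m = 189² − 81·408 = 2673
m = 2673 > 0,  v_rel·d = 189 > 0  ⇒  inside

inside=yes margin=2673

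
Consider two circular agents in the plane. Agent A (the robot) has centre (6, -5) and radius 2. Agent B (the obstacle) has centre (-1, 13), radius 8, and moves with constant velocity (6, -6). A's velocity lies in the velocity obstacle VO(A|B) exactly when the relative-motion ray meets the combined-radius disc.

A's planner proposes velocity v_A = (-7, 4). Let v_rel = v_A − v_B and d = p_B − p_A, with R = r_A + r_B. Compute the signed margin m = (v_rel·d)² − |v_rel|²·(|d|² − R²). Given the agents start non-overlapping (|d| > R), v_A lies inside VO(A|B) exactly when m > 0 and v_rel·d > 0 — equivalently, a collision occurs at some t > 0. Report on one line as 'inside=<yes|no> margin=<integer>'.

d = (-7, 18),  |d|² = 373;  R = 2+8 = 10,  c = 373−10² = 273
v_rel = (-13, 10),  |v_rel|² = 269;  v_rel·d = (-13)·(-7) + (10)·(18) = 271
269·t² − 542·t + 273 = 0  ⇒  m = 271² − 269·273 = 4
m = 4 > 0,  v_rel·d = 271 > 0  ⇒  inside

inside=yes margin=4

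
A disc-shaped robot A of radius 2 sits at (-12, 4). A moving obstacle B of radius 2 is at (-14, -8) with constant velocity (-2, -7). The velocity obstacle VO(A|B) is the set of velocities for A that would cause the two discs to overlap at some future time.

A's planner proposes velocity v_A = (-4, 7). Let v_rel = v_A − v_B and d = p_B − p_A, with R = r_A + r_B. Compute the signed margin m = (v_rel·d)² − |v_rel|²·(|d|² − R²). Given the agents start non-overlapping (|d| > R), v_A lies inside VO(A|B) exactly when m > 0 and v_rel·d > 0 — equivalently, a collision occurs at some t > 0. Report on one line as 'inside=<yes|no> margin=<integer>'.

d = (-2, -12),  |d|² = 148;  R = 2+2 = 4,  c = 148−4² = 132
v_rel = (-2, 14),  |v_rel|² = 200;  v_rel·d = (-2)·(-2) + (14)·(-12) = -164
200·t² + 328·t + 132 = 0  ⇒  m = (-164)² − 200·132 = 496
m = 496 > 0,  v_rel·d = -164 < 0  ⇒  outside

inside=no margin=496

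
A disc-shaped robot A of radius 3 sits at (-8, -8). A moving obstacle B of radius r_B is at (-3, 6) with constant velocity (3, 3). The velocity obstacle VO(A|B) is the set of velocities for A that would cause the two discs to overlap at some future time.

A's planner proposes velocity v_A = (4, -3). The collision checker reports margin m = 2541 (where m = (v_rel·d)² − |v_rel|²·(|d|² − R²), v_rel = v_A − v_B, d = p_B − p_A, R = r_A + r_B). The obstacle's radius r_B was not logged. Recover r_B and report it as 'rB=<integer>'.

m = 2541
d = (5, 14);  v_rel = (1, -6),  |v_rel|² = 37
v_rel×d = (1)·(14) − (-6)·(5) = 44
since m = R²·37 − 44²:  R² = (1936 + 2541) / 37 = 121
R = √121 = 11  ⇒  r_B = 11 − 3 = 8

rB=8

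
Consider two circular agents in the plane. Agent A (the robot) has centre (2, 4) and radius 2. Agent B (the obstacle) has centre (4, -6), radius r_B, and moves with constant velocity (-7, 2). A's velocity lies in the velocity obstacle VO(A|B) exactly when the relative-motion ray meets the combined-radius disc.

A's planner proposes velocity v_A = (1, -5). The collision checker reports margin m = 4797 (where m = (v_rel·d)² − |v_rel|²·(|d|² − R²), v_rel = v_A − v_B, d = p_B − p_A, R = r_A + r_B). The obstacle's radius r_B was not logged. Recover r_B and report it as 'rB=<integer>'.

m = 4797
d = (2, -10);  v_rel = (8, -7),  |v_rel|² = 113
v_rel×d = (8)·(-10) − (-7)·(2) = -66
since m = R²·113 − (-66)²:  R² = (4356 + 4797) / 113 = 81
R = √81 = 9  ⇒  r_B = 9 − 2 = 7

rB=7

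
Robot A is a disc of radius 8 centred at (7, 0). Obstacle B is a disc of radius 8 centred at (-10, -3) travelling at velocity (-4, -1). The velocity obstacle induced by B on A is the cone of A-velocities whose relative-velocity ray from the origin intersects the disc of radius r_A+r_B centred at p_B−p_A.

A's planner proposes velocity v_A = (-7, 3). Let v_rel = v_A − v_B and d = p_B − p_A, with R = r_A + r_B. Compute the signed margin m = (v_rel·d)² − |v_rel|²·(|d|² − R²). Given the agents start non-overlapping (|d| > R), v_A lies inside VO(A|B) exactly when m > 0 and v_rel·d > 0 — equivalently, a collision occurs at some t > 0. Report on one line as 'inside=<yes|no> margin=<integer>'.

d = (-17, -3),  |d|² = 298;  R = 8+8 = 16,  c = 298−16² = 42
v_rel = (-3, 4),  |v_rel|² = 25;  v_rel·d = (-3)·(-17) + (4)·(-3) = 39
25·t² − 78·t + 42 = 0  ⇒  m = 39² − 25·42 = 471
m = 471 > 0,  v_rel·d = 39 > 0  ⇒  inside

inside=yes margin=471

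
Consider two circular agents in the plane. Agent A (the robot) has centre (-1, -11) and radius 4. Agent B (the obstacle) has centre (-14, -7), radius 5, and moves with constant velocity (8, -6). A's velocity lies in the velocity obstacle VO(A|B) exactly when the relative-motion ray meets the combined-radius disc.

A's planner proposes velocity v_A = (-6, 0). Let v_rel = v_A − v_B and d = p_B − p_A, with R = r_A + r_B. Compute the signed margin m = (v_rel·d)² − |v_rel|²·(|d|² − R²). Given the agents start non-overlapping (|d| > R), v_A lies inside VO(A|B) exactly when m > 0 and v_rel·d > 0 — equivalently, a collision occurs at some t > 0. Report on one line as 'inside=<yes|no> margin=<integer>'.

d = (-13, 4),  |d|² = 185;  R = 4+5 = 9,  c = 185−9² = 104
v_rel = (-14, 6),  |v_rel|² = 232;  v_rel·d = (-14)·(-13) + (6)·(4) = 206
232·t² − 412·t + 104 = 0  ⇒  m = 206² − 232·104 = 18308
m = 18308 > 0,  v_rel·d = 206 > 0  ⇒  inside

inside=yes margin=18308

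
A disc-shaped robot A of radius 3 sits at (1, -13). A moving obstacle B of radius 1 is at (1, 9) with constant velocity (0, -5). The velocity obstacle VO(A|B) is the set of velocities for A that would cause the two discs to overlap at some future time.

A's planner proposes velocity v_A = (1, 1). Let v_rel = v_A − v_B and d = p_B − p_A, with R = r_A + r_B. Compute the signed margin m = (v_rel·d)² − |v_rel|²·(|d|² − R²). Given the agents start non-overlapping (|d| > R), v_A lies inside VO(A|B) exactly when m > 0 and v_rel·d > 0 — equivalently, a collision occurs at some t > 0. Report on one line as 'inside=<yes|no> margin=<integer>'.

d = (0, 22),  |d|² = 484;  R = 3+1 = 4,  c = 484−4² = 468
v_rel = (1, 6),  |v_rel|² = 37;  v_rel·d = (1)·(0) + (6)·(22) = 132
37·t² − 264·t + 468 = 0  ⇒  m = 132² − 37·468 = 108
m = 108 > 0,  v_rel·d = 132 > 0  ⇒  inside

inside=yes margin=108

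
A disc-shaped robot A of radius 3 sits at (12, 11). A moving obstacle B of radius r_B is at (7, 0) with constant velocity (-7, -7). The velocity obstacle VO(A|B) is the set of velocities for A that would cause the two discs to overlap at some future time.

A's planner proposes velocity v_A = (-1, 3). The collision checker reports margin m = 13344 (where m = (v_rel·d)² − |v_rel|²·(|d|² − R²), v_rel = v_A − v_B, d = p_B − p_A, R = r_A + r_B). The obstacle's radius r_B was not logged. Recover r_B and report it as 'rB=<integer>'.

m = 13344
d = (-5, -11);  v_rel = (6, 10),  |v_rel|² = 136
v_rel×d = (6)·(-11) − (10)·(-5) = -16
since m = R²·136 − (-16)²:  R² = (256 + 13344) / 136 = 100
R = √100 = 10  ⇒  r_B = 10 − 3 = 7

rB=7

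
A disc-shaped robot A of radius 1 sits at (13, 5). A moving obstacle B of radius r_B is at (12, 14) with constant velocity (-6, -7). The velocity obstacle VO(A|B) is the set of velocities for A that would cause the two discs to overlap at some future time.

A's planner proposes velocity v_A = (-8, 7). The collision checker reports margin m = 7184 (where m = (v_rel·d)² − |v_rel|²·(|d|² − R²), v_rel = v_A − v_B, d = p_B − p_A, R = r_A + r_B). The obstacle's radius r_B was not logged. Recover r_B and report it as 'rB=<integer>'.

m = 7184
d = (-1, 9);  v_rel = (-2, 14),  |v_rel|² = 200
v_rel×d = (-2)·(9) − (14)·(-1) = -4
since m = R²·200 − (-4)²:  R² = (16 + 7184) / 200 = 36
R = √36 = 6  ⇒  r_B = 6 − 1 = 5

rB=5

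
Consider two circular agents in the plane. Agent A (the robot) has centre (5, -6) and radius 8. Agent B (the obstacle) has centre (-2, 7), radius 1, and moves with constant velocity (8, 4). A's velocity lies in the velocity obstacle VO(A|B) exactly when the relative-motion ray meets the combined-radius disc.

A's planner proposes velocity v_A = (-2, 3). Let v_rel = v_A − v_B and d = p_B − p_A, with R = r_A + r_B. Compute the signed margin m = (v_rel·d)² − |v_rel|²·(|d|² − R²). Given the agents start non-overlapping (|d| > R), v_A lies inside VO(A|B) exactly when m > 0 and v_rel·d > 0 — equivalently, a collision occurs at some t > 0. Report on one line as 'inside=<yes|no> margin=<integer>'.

d = (-7, 13),  |d|² = 218;  R = 8+1 = 9,  c = 218−9² = 137
v_rel = (-10, -1),  |v_rel|² = 101;  v_rel·d = (-10)·(-7) + (-1)·(13) = 57
101·t² − 114·t + 137 = 0  ⇒  m = 57² − 101·137 = -10588
m = -10588 < 0,  v_rel·d = 57 > 0  ⇒  outside

inside=no margin=-10588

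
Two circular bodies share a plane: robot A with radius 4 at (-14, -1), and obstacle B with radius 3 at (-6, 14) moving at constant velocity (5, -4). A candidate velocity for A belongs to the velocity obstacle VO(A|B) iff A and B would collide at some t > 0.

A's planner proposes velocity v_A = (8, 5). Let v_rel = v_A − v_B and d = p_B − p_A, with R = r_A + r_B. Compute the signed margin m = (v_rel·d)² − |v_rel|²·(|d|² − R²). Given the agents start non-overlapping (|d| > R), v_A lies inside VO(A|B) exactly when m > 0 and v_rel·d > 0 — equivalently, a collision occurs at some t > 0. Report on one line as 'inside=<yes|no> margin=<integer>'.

d = (8, 15),  |d|² = 289;  R = 4+3 = 7,  c = 289−7² = 240
v_rel = (3, 9),  |v_rel|² = 90;  v_rel·d = (3)·(8) + (9)·(15) = 159
90·t² − 318·t + 240 = 0  ⇒  m = 159² − 90·240 = 3681
m = 3681 > 0,  v_rel·d = 159 > 0  ⇒  inside

inside=yes margin=3681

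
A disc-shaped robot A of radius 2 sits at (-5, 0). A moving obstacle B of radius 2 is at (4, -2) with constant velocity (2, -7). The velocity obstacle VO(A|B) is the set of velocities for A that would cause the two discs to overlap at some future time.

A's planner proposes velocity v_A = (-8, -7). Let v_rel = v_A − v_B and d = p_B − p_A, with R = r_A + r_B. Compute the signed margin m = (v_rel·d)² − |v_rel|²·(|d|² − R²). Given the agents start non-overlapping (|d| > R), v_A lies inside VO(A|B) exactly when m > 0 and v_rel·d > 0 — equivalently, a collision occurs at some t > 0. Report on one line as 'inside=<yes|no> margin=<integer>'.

d = (9, -2),  |d|² = 85;  R = 2+2 = 4,  c = 85−4² = 69
v_rel = (-10, 0),  |v_rel|² = 100;  v_rel·d = (-10)·(9) + (0)·(-2) = -90
100·t² + 180·t + 69 = 0  ⇒  m = (-90)² − 100·69 = 1200
m = 1200 > 0,  v_rel·d = -90 < 0  ⇒  outside

inside=no margin=1200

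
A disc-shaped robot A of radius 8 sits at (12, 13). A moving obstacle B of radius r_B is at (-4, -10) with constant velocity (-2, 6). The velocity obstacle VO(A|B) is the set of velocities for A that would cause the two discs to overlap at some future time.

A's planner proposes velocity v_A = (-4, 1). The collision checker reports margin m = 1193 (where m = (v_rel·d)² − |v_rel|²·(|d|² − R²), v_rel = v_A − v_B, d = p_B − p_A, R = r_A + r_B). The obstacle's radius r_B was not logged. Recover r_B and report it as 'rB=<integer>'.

m = 1193
d = (-16, -23);  v_rel = (-2, -5),  |v_rel|² = 29
v_rel×d = (-2)·(-23) − (-5)·(-16) = -34
since m = R²·29 − (-34)²:  R² = (1156 + 1193) / 29 = 81
R = √81 = 9  ⇒  r_B = 9 − 8 = 1

rB=1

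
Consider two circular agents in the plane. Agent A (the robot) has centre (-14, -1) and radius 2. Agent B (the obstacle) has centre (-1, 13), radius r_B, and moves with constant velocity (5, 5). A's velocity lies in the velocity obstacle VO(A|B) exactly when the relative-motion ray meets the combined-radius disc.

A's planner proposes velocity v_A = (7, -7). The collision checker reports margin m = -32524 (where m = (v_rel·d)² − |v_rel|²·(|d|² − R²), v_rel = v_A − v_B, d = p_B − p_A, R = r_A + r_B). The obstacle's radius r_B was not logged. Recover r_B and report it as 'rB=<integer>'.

m = -32524
d = (13, 14);  v_rel = (2, -12),  |v_rel|² = 148
v_rel×d = (2)·(14) − (-12)·(13) = 184
since m = R²·148 − 184²:  R² = (33856 + -32524) / 148 = 9
R = √9 = 3  ⇒  r_B = 3 − 2 = 1

rB=1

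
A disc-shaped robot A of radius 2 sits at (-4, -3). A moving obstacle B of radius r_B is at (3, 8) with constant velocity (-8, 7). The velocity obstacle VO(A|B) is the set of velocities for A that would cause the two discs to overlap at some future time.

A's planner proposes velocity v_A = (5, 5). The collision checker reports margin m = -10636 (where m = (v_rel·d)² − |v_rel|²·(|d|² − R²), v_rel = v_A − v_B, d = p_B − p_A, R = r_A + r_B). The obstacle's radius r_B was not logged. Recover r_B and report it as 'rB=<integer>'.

m = -10636
d = (7, 11);  v_rel = (13, -2),  |v_rel|² = 173
v_rel×d = (13)·(11) − (-2)·(7) = 157
since m = R²·173 − 157²:  R² = (24649 + -10636) / 173 = 81
R = √81 = 9  ⇒  r_B = 9 − 2 = 7

rB=7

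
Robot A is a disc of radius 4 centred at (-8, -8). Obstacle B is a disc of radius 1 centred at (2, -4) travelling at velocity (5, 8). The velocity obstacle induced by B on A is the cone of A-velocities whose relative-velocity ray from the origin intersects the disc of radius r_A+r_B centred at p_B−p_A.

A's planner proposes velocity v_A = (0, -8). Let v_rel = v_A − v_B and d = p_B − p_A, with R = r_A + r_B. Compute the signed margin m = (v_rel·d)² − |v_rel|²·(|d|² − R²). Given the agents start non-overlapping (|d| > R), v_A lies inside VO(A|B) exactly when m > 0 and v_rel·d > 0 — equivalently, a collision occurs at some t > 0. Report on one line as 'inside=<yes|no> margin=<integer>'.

d = (10, 4),  |d|² = 116;  R = 4+1 = 5,  c = 116−5² = 91
v_rel = (-5, -16),  |v_rel|² = 281;  v_rel·d = (-5)·(10) + (-16)·(4) = -114
281·t² + 228·t + 91 = 0  ⇒  m = (-114)² − 281·91 = -12575
m = -12575 < 0,  v_rel·d = -114 < 0  ⇒  outside

inside=no margin=-12575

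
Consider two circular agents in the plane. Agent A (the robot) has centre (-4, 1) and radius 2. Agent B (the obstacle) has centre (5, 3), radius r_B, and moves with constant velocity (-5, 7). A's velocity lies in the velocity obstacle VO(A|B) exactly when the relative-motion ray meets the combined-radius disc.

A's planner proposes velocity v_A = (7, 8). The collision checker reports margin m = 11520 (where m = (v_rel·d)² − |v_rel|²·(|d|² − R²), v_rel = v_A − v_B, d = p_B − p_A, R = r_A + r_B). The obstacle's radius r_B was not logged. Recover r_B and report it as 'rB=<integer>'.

m = 11520
d = (9, 2);  v_rel = (12, 1),  |v_rel|² = 145
v_rel×d = (12)·(2) − (1)·(9) = 15
since m = R²·145 − 15²:  R² = (225 + 11520) / 145 = 81
R = √81 = 9  ⇒  r_B = 9 − 2 = 7

rB=7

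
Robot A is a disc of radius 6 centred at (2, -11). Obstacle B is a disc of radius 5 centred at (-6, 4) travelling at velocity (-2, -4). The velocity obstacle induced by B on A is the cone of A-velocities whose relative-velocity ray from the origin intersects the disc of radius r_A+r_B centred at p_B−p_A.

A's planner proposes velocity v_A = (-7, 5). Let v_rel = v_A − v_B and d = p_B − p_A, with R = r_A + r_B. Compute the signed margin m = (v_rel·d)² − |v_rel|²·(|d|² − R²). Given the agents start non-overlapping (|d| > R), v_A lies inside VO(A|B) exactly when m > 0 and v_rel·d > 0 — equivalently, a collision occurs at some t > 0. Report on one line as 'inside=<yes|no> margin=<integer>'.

d = (-8, 15),  |d|² = 289;  R = 6+5 = 11,  c = 289−11² = 168
v_rel = (-5, 9),  |v_rel|² = 106;  v_rel·d = (-5)·(-8) + (9)·(15) = 175
106·t² − 350·t + 168 = 0  ⇒  m = 175² − 106·168 = 12817
m = 12817 > 0,  v_rel·d = 175 > 0  ⇒  inside

inside=yes margin=12817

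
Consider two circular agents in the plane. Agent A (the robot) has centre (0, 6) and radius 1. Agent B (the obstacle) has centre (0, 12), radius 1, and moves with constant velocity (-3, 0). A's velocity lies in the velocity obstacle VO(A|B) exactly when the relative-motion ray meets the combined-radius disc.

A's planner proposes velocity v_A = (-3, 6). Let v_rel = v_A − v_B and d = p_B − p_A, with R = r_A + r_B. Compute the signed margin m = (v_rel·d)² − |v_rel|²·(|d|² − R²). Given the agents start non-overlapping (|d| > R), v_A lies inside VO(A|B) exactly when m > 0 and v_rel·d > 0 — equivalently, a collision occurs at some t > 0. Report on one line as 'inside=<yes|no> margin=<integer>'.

d = (0, 6),  |d|² = 36;  R = 1+1 = 2,  c = 36−2² = 32
v_rel = (0, 6),  |v_rel|² = 36;  v_rel·d = (0)·(0) + (6)·(6) = 36
36·t² − 72·t + 32 = 0  ⇒  m = 36² − 36·32 = 144
m = 144 > 0,  v_rel·d = 36 > 0  ⇒  inside

inside=yes margin=144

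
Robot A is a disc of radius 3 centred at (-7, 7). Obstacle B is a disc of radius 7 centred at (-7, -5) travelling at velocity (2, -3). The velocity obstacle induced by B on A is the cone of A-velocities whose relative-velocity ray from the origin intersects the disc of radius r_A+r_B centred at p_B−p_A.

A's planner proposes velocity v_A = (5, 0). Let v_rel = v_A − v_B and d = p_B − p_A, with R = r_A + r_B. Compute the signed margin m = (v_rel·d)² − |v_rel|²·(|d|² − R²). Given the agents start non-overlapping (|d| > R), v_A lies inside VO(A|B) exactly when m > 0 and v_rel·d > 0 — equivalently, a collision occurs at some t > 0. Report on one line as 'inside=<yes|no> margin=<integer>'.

d = (0, -12),  |d|² = 144;  R = 3+7 = 10,  c = 144−10² = 44
v_rel = (3, 3),  |v_rel|² = 18;  v_rel·d = (3)·(0) + (3)·(-12) = -36
18·t² + 72·t + 44 = 0  ⇒  m = (-36)² − 18·44 = 504
m = 504 > 0,  v_rel·d = -36 < 0  ⇒  outside

inside=no margin=504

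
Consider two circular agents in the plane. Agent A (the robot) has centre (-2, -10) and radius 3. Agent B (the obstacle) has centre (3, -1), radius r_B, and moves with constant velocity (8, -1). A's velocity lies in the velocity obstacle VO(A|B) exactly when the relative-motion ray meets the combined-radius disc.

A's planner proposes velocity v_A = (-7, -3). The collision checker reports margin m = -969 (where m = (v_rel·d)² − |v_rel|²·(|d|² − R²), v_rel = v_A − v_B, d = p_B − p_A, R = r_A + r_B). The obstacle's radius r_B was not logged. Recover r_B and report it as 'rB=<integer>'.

m = -969
d = (5, 9);  v_rel = (-15, -2),  |v_rel|² = 229
v_rel×d = (-15)·(9) − (-2)·(5) = -125
since m = R²·229 − (-125)²:  R² = (15625 + -969) / 229 = 64
R = √64 = 8  ⇒  r_B = 8 − 3 = 5

rB=5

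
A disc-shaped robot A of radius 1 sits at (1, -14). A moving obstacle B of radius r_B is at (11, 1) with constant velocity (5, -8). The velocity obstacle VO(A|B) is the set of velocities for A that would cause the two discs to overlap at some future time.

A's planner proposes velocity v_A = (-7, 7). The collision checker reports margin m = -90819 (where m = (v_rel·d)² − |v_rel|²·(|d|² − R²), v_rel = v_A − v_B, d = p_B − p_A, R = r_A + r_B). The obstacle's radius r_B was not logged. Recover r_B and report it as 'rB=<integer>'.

m = -90819
d = (10, 15);  v_rel = (-12, 15),  |v_rel|² = 369
v_rel×d = (-12)·(15) − (15)·(10) = -330
since m = R²·369 − (-330)²:  R² = (108900 + -90819) / 369 = 49
R = √49 = 7  ⇒  r_B = 7 − 1 = 6

rB=6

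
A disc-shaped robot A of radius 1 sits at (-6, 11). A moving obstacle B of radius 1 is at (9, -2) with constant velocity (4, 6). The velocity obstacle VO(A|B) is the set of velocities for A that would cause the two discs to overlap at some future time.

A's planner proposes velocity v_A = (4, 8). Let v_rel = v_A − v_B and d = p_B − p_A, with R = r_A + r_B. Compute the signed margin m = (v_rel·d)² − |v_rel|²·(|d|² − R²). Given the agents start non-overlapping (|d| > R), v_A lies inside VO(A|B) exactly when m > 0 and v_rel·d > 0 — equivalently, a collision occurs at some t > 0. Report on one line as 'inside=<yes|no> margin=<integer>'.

d = (15, -13),  |d|² = 394;  R = 1+1 = 2,  c = 394−2² = 390
v_rel = (0, 2),  |v_rel|² = 4;  v_rel·d = (0)·(15) + (2)·(-13) = -26
4·t² + 52·t + 390 = 0  ⇒  m = (-26)² − 4·390 = -884
m = -884 < 0,  v_rel·d = -26 < 0  ⇒  outside

inside=no margin=-884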